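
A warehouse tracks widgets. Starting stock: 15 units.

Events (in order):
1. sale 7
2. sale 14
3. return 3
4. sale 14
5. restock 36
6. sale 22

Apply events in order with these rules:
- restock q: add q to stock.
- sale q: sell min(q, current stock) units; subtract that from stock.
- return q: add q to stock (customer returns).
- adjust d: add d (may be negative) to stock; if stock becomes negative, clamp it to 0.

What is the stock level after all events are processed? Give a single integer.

Answer: 14

Derivation:
Processing events:
Start: stock = 15
  Event 1 (sale 7): sell min(7,15)=7. stock: 15 - 7 = 8. total_sold = 7
  Event 2 (sale 14): sell min(14,8)=8. stock: 8 - 8 = 0. total_sold = 15
  Event 3 (return 3): 0 + 3 = 3
  Event 4 (sale 14): sell min(14,3)=3. stock: 3 - 3 = 0. total_sold = 18
  Event 5 (restock 36): 0 + 36 = 36
  Event 6 (sale 22): sell min(22,36)=22. stock: 36 - 22 = 14. total_sold = 40
Final: stock = 14, total_sold = 40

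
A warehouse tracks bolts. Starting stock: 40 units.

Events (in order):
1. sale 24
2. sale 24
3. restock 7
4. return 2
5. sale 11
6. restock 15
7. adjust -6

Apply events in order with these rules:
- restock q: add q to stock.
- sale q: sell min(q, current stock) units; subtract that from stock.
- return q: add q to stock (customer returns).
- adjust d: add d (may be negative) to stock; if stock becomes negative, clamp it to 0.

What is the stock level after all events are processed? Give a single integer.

Answer: 9

Derivation:
Processing events:
Start: stock = 40
  Event 1 (sale 24): sell min(24,40)=24. stock: 40 - 24 = 16. total_sold = 24
  Event 2 (sale 24): sell min(24,16)=16. stock: 16 - 16 = 0. total_sold = 40
  Event 3 (restock 7): 0 + 7 = 7
  Event 4 (return 2): 7 + 2 = 9
  Event 5 (sale 11): sell min(11,9)=9. stock: 9 - 9 = 0. total_sold = 49
  Event 6 (restock 15): 0 + 15 = 15
  Event 7 (adjust -6): 15 + -6 = 9
Final: stock = 9, total_sold = 49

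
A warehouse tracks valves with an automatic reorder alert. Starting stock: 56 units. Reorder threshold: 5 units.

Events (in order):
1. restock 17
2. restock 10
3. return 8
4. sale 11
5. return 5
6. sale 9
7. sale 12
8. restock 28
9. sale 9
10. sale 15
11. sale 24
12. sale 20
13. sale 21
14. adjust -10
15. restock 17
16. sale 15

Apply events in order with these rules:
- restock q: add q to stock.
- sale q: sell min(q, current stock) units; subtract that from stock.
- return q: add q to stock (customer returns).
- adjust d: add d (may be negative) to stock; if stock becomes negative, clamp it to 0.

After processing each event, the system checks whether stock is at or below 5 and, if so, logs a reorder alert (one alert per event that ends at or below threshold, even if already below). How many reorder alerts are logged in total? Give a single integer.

Processing events:
Start: stock = 56
  Event 1 (restock 17): 56 + 17 = 73
  Event 2 (restock 10): 73 + 10 = 83
  Event 3 (return 8): 83 + 8 = 91
  Event 4 (sale 11): sell min(11,91)=11. stock: 91 - 11 = 80. total_sold = 11
  Event 5 (return 5): 80 + 5 = 85
  Event 6 (sale 9): sell min(9,85)=9. stock: 85 - 9 = 76. total_sold = 20
  Event 7 (sale 12): sell min(12,76)=12. stock: 76 - 12 = 64. total_sold = 32
  Event 8 (restock 28): 64 + 28 = 92
  Event 9 (sale 9): sell min(9,92)=9. stock: 92 - 9 = 83. total_sold = 41
  Event 10 (sale 15): sell min(15,83)=15. stock: 83 - 15 = 68. total_sold = 56
  Event 11 (sale 24): sell min(24,68)=24. stock: 68 - 24 = 44. total_sold = 80
  Event 12 (sale 20): sell min(20,44)=20. stock: 44 - 20 = 24. total_sold = 100
  Event 13 (sale 21): sell min(21,24)=21. stock: 24 - 21 = 3. total_sold = 121
  Event 14 (adjust -10): 3 + -10 = 0 (clamped to 0)
  Event 15 (restock 17): 0 + 17 = 17
  Event 16 (sale 15): sell min(15,17)=15. stock: 17 - 15 = 2. total_sold = 136
Final: stock = 2, total_sold = 136

Checking against threshold 5:
  After event 1: stock=73 > 5
  After event 2: stock=83 > 5
  After event 3: stock=91 > 5
  After event 4: stock=80 > 5
  After event 5: stock=85 > 5
  After event 6: stock=76 > 5
  After event 7: stock=64 > 5
  After event 8: stock=92 > 5
  After event 9: stock=83 > 5
  After event 10: stock=68 > 5
  After event 11: stock=44 > 5
  After event 12: stock=24 > 5
  After event 13: stock=3 <= 5 -> ALERT
  After event 14: stock=0 <= 5 -> ALERT
  After event 15: stock=17 > 5
  After event 16: stock=2 <= 5 -> ALERT
Alert events: [13, 14, 16]. Count = 3

Answer: 3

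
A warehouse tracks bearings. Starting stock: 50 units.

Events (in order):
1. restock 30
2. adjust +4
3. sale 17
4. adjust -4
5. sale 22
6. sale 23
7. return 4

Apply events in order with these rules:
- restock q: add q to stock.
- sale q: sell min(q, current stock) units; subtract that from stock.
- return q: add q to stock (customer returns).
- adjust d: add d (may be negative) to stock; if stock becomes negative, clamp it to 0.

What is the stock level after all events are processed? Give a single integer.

Processing events:
Start: stock = 50
  Event 1 (restock 30): 50 + 30 = 80
  Event 2 (adjust +4): 80 + 4 = 84
  Event 3 (sale 17): sell min(17,84)=17. stock: 84 - 17 = 67. total_sold = 17
  Event 4 (adjust -4): 67 + -4 = 63
  Event 5 (sale 22): sell min(22,63)=22. stock: 63 - 22 = 41. total_sold = 39
  Event 6 (sale 23): sell min(23,41)=23. stock: 41 - 23 = 18. total_sold = 62
  Event 7 (return 4): 18 + 4 = 22
Final: stock = 22, total_sold = 62

Answer: 22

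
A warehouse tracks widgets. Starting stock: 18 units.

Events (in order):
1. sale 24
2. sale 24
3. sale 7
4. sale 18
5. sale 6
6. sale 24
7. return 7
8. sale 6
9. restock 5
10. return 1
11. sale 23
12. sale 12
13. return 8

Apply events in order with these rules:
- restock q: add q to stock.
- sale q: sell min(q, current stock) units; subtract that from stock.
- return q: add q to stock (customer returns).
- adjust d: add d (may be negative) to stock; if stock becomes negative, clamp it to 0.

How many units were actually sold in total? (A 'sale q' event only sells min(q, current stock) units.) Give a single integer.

Processing events:
Start: stock = 18
  Event 1 (sale 24): sell min(24,18)=18. stock: 18 - 18 = 0. total_sold = 18
  Event 2 (sale 24): sell min(24,0)=0. stock: 0 - 0 = 0. total_sold = 18
  Event 3 (sale 7): sell min(7,0)=0. stock: 0 - 0 = 0. total_sold = 18
  Event 4 (sale 18): sell min(18,0)=0. stock: 0 - 0 = 0. total_sold = 18
  Event 5 (sale 6): sell min(6,0)=0. stock: 0 - 0 = 0. total_sold = 18
  Event 6 (sale 24): sell min(24,0)=0. stock: 0 - 0 = 0. total_sold = 18
  Event 7 (return 7): 0 + 7 = 7
  Event 8 (sale 6): sell min(6,7)=6. stock: 7 - 6 = 1. total_sold = 24
  Event 9 (restock 5): 1 + 5 = 6
  Event 10 (return 1): 6 + 1 = 7
  Event 11 (sale 23): sell min(23,7)=7. stock: 7 - 7 = 0. total_sold = 31
  Event 12 (sale 12): sell min(12,0)=0. stock: 0 - 0 = 0. total_sold = 31
  Event 13 (return 8): 0 + 8 = 8
Final: stock = 8, total_sold = 31

Answer: 31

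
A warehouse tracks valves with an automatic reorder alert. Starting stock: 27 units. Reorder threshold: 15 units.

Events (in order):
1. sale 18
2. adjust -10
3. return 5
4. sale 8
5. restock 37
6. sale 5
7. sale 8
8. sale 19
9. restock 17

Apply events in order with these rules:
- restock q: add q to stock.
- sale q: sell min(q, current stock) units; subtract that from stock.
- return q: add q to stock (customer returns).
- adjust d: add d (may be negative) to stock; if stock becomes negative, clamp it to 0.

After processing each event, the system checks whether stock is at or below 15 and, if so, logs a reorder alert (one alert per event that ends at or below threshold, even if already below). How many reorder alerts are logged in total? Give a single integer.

Answer: 5

Derivation:
Processing events:
Start: stock = 27
  Event 1 (sale 18): sell min(18,27)=18. stock: 27 - 18 = 9. total_sold = 18
  Event 2 (adjust -10): 9 + -10 = 0 (clamped to 0)
  Event 3 (return 5): 0 + 5 = 5
  Event 4 (sale 8): sell min(8,5)=5. stock: 5 - 5 = 0. total_sold = 23
  Event 5 (restock 37): 0 + 37 = 37
  Event 6 (sale 5): sell min(5,37)=5. stock: 37 - 5 = 32. total_sold = 28
  Event 7 (sale 8): sell min(8,32)=8. stock: 32 - 8 = 24. total_sold = 36
  Event 8 (sale 19): sell min(19,24)=19. stock: 24 - 19 = 5. total_sold = 55
  Event 9 (restock 17): 5 + 17 = 22
Final: stock = 22, total_sold = 55

Checking against threshold 15:
  After event 1: stock=9 <= 15 -> ALERT
  After event 2: stock=0 <= 15 -> ALERT
  After event 3: stock=5 <= 15 -> ALERT
  After event 4: stock=0 <= 15 -> ALERT
  After event 5: stock=37 > 15
  After event 6: stock=32 > 15
  After event 7: stock=24 > 15
  After event 8: stock=5 <= 15 -> ALERT
  After event 9: stock=22 > 15
Alert events: [1, 2, 3, 4, 8]. Count = 5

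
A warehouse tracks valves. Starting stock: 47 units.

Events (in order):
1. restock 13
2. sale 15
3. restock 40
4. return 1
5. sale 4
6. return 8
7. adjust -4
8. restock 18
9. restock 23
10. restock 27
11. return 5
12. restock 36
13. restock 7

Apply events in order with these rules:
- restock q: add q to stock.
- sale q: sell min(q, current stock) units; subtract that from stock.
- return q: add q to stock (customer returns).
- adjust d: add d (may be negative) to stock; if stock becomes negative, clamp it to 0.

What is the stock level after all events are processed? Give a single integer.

Processing events:
Start: stock = 47
  Event 1 (restock 13): 47 + 13 = 60
  Event 2 (sale 15): sell min(15,60)=15. stock: 60 - 15 = 45. total_sold = 15
  Event 3 (restock 40): 45 + 40 = 85
  Event 4 (return 1): 85 + 1 = 86
  Event 5 (sale 4): sell min(4,86)=4. stock: 86 - 4 = 82. total_sold = 19
  Event 6 (return 8): 82 + 8 = 90
  Event 7 (adjust -4): 90 + -4 = 86
  Event 8 (restock 18): 86 + 18 = 104
  Event 9 (restock 23): 104 + 23 = 127
  Event 10 (restock 27): 127 + 27 = 154
  Event 11 (return 5): 154 + 5 = 159
  Event 12 (restock 36): 159 + 36 = 195
  Event 13 (restock 7): 195 + 7 = 202
Final: stock = 202, total_sold = 19

Answer: 202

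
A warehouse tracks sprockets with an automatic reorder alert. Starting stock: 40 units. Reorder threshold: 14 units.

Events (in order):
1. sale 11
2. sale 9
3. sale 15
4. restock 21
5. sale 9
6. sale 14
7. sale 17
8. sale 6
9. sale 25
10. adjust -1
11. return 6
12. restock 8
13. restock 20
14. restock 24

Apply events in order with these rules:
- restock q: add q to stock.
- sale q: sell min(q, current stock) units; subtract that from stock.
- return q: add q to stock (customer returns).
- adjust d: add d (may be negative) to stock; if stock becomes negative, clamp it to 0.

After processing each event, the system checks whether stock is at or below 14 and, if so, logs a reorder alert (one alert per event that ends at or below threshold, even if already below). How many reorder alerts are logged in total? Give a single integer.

Processing events:
Start: stock = 40
  Event 1 (sale 11): sell min(11,40)=11. stock: 40 - 11 = 29. total_sold = 11
  Event 2 (sale 9): sell min(9,29)=9. stock: 29 - 9 = 20. total_sold = 20
  Event 3 (sale 15): sell min(15,20)=15. stock: 20 - 15 = 5. total_sold = 35
  Event 4 (restock 21): 5 + 21 = 26
  Event 5 (sale 9): sell min(9,26)=9. stock: 26 - 9 = 17. total_sold = 44
  Event 6 (sale 14): sell min(14,17)=14. stock: 17 - 14 = 3. total_sold = 58
  Event 7 (sale 17): sell min(17,3)=3. stock: 3 - 3 = 0. total_sold = 61
  Event 8 (sale 6): sell min(6,0)=0. stock: 0 - 0 = 0. total_sold = 61
  Event 9 (sale 25): sell min(25,0)=0. stock: 0 - 0 = 0. total_sold = 61
  Event 10 (adjust -1): 0 + -1 = 0 (clamped to 0)
  Event 11 (return 6): 0 + 6 = 6
  Event 12 (restock 8): 6 + 8 = 14
  Event 13 (restock 20): 14 + 20 = 34
  Event 14 (restock 24): 34 + 24 = 58
Final: stock = 58, total_sold = 61

Checking against threshold 14:
  After event 1: stock=29 > 14
  After event 2: stock=20 > 14
  After event 3: stock=5 <= 14 -> ALERT
  After event 4: stock=26 > 14
  After event 5: stock=17 > 14
  After event 6: stock=3 <= 14 -> ALERT
  After event 7: stock=0 <= 14 -> ALERT
  After event 8: stock=0 <= 14 -> ALERT
  After event 9: stock=0 <= 14 -> ALERT
  After event 10: stock=0 <= 14 -> ALERT
  After event 11: stock=6 <= 14 -> ALERT
  After event 12: stock=14 <= 14 -> ALERT
  After event 13: stock=34 > 14
  After event 14: stock=58 > 14
Alert events: [3, 6, 7, 8, 9, 10, 11, 12]. Count = 8

Answer: 8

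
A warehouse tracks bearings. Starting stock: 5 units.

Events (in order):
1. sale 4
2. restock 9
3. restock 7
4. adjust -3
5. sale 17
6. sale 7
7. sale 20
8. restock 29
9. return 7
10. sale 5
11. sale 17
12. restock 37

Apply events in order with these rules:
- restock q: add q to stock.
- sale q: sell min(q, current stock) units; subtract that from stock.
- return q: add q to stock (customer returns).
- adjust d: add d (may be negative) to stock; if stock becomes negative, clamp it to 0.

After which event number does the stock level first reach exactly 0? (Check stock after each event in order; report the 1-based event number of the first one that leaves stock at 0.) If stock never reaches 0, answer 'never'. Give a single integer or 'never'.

Processing events:
Start: stock = 5
  Event 1 (sale 4): sell min(4,5)=4. stock: 5 - 4 = 1. total_sold = 4
  Event 2 (restock 9): 1 + 9 = 10
  Event 3 (restock 7): 10 + 7 = 17
  Event 4 (adjust -3): 17 + -3 = 14
  Event 5 (sale 17): sell min(17,14)=14. stock: 14 - 14 = 0. total_sold = 18
  Event 6 (sale 7): sell min(7,0)=0. stock: 0 - 0 = 0. total_sold = 18
  Event 7 (sale 20): sell min(20,0)=0. stock: 0 - 0 = 0. total_sold = 18
  Event 8 (restock 29): 0 + 29 = 29
  Event 9 (return 7): 29 + 7 = 36
  Event 10 (sale 5): sell min(5,36)=5. stock: 36 - 5 = 31. total_sold = 23
  Event 11 (sale 17): sell min(17,31)=17. stock: 31 - 17 = 14. total_sold = 40
  Event 12 (restock 37): 14 + 37 = 51
Final: stock = 51, total_sold = 40

First zero at event 5.

Answer: 5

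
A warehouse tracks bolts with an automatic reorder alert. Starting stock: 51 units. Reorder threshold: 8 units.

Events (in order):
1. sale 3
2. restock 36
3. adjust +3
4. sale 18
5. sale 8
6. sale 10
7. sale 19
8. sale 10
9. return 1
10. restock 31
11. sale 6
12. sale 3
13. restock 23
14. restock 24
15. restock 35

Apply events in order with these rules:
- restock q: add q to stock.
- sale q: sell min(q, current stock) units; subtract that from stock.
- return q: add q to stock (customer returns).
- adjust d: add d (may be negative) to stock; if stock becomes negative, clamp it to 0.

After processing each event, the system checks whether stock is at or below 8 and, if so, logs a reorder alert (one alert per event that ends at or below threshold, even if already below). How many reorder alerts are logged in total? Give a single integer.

Answer: 0

Derivation:
Processing events:
Start: stock = 51
  Event 1 (sale 3): sell min(3,51)=3. stock: 51 - 3 = 48. total_sold = 3
  Event 2 (restock 36): 48 + 36 = 84
  Event 3 (adjust +3): 84 + 3 = 87
  Event 4 (sale 18): sell min(18,87)=18. stock: 87 - 18 = 69. total_sold = 21
  Event 5 (sale 8): sell min(8,69)=8. stock: 69 - 8 = 61. total_sold = 29
  Event 6 (sale 10): sell min(10,61)=10. stock: 61 - 10 = 51. total_sold = 39
  Event 7 (sale 19): sell min(19,51)=19. stock: 51 - 19 = 32. total_sold = 58
  Event 8 (sale 10): sell min(10,32)=10. stock: 32 - 10 = 22. total_sold = 68
  Event 9 (return 1): 22 + 1 = 23
  Event 10 (restock 31): 23 + 31 = 54
  Event 11 (sale 6): sell min(6,54)=6. stock: 54 - 6 = 48. total_sold = 74
  Event 12 (sale 3): sell min(3,48)=3. stock: 48 - 3 = 45. total_sold = 77
  Event 13 (restock 23): 45 + 23 = 68
  Event 14 (restock 24): 68 + 24 = 92
  Event 15 (restock 35): 92 + 35 = 127
Final: stock = 127, total_sold = 77

Checking against threshold 8:
  After event 1: stock=48 > 8
  After event 2: stock=84 > 8
  After event 3: stock=87 > 8
  After event 4: stock=69 > 8
  After event 5: stock=61 > 8
  After event 6: stock=51 > 8
  After event 7: stock=32 > 8
  After event 8: stock=22 > 8
  After event 9: stock=23 > 8
  After event 10: stock=54 > 8
  After event 11: stock=48 > 8
  After event 12: stock=45 > 8
  After event 13: stock=68 > 8
  After event 14: stock=92 > 8
  After event 15: stock=127 > 8
Alert events: []. Count = 0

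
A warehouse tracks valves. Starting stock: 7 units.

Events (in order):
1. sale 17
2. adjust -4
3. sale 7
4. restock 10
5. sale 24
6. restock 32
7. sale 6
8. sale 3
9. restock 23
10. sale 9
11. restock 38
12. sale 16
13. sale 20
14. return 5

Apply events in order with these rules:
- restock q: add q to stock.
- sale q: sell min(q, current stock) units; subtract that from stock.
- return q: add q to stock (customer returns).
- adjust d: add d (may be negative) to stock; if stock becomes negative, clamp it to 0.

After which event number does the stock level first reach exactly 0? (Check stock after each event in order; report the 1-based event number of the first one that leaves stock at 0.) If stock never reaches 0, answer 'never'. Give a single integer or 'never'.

Processing events:
Start: stock = 7
  Event 1 (sale 17): sell min(17,7)=7. stock: 7 - 7 = 0. total_sold = 7
  Event 2 (adjust -4): 0 + -4 = 0 (clamped to 0)
  Event 3 (sale 7): sell min(7,0)=0. stock: 0 - 0 = 0. total_sold = 7
  Event 4 (restock 10): 0 + 10 = 10
  Event 5 (sale 24): sell min(24,10)=10. stock: 10 - 10 = 0. total_sold = 17
  Event 6 (restock 32): 0 + 32 = 32
  Event 7 (sale 6): sell min(6,32)=6. stock: 32 - 6 = 26. total_sold = 23
  Event 8 (sale 3): sell min(3,26)=3. stock: 26 - 3 = 23. total_sold = 26
  Event 9 (restock 23): 23 + 23 = 46
  Event 10 (sale 9): sell min(9,46)=9. stock: 46 - 9 = 37. total_sold = 35
  Event 11 (restock 38): 37 + 38 = 75
  Event 12 (sale 16): sell min(16,75)=16. stock: 75 - 16 = 59. total_sold = 51
  Event 13 (sale 20): sell min(20,59)=20. stock: 59 - 20 = 39. total_sold = 71
  Event 14 (return 5): 39 + 5 = 44
Final: stock = 44, total_sold = 71

First zero at event 1.

Answer: 1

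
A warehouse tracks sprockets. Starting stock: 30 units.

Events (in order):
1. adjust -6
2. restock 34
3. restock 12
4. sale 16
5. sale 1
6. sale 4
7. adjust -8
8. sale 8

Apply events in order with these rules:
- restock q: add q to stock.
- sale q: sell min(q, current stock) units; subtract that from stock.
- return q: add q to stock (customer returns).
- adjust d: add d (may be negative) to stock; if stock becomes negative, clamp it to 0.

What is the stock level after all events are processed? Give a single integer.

Answer: 33

Derivation:
Processing events:
Start: stock = 30
  Event 1 (adjust -6): 30 + -6 = 24
  Event 2 (restock 34): 24 + 34 = 58
  Event 3 (restock 12): 58 + 12 = 70
  Event 4 (sale 16): sell min(16,70)=16. stock: 70 - 16 = 54. total_sold = 16
  Event 5 (sale 1): sell min(1,54)=1. stock: 54 - 1 = 53. total_sold = 17
  Event 6 (sale 4): sell min(4,53)=4. stock: 53 - 4 = 49. total_sold = 21
  Event 7 (adjust -8): 49 + -8 = 41
  Event 8 (sale 8): sell min(8,41)=8. stock: 41 - 8 = 33. total_sold = 29
Final: stock = 33, total_sold = 29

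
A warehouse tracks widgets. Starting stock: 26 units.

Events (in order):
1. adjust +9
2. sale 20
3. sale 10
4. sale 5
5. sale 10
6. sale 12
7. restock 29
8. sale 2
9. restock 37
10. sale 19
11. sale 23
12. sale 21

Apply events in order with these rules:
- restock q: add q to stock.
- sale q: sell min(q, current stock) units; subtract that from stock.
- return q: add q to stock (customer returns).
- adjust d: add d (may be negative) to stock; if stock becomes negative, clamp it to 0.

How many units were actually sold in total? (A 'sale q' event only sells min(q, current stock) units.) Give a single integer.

Processing events:
Start: stock = 26
  Event 1 (adjust +9): 26 + 9 = 35
  Event 2 (sale 20): sell min(20,35)=20. stock: 35 - 20 = 15. total_sold = 20
  Event 3 (sale 10): sell min(10,15)=10. stock: 15 - 10 = 5. total_sold = 30
  Event 4 (sale 5): sell min(5,5)=5. stock: 5 - 5 = 0. total_sold = 35
  Event 5 (sale 10): sell min(10,0)=0. stock: 0 - 0 = 0. total_sold = 35
  Event 6 (sale 12): sell min(12,0)=0. stock: 0 - 0 = 0. total_sold = 35
  Event 7 (restock 29): 0 + 29 = 29
  Event 8 (sale 2): sell min(2,29)=2. stock: 29 - 2 = 27. total_sold = 37
  Event 9 (restock 37): 27 + 37 = 64
  Event 10 (sale 19): sell min(19,64)=19. stock: 64 - 19 = 45. total_sold = 56
  Event 11 (sale 23): sell min(23,45)=23. stock: 45 - 23 = 22. total_sold = 79
  Event 12 (sale 21): sell min(21,22)=21. stock: 22 - 21 = 1. total_sold = 100
Final: stock = 1, total_sold = 100

Answer: 100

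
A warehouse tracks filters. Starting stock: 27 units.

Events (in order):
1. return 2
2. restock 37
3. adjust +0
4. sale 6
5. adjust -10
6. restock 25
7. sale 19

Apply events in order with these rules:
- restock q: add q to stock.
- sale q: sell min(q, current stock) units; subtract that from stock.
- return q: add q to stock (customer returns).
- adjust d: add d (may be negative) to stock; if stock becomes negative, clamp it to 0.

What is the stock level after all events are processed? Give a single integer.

Answer: 56

Derivation:
Processing events:
Start: stock = 27
  Event 1 (return 2): 27 + 2 = 29
  Event 2 (restock 37): 29 + 37 = 66
  Event 3 (adjust +0): 66 + 0 = 66
  Event 4 (sale 6): sell min(6,66)=6. stock: 66 - 6 = 60. total_sold = 6
  Event 5 (adjust -10): 60 + -10 = 50
  Event 6 (restock 25): 50 + 25 = 75
  Event 7 (sale 19): sell min(19,75)=19. stock: 75 - 19 = 56. total_sold = 25
Final: stock = 56, total_sold = 25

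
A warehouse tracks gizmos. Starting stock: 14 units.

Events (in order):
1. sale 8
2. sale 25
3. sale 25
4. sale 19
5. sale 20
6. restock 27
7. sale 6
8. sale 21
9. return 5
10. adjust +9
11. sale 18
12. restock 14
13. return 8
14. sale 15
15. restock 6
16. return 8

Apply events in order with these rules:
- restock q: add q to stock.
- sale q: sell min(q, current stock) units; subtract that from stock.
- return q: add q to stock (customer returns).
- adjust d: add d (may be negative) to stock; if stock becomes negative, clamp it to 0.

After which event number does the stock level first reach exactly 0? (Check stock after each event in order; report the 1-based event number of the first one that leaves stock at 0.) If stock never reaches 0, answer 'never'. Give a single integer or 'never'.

Processing events:
Start: stock = 14
  Event 1 (sale 8): sell min(8,14)=8. stock: 14 - 8 = 6. total_sold = 8
  Event 2 (sale 25): sell min(25,6)=6. stock: 6 - 6 = 0. total_sold = 14
  Event 3 (sale 25): sell min(25,0)=0. stock: 0 - 0 = 0. total_sold = 14
  Event 4 (sale 19): sell min(19,0)=0. stock: 0 - 0 = 0. total_sold = 14
  Event 5 (sale 20): sell min(20,0)=0. stock: 0 - 0 = 0. total_sold = 14
  Event 6 (restock 27): 0 + 27 = 27
  Event 7 (sale 6): sell min(6,27)=6. stock: 27 - 6 = 21. total_sold = 20
  Event 8 (sale 21): sell min(21,21)=21. stock: 21 - 21 = 0. total_sold = 41
  Event 9 (return 5): 0 + 5 = 5
  Event 10 (adjust +9): 5 + 9 = 14
  Event 11 (sale 18): sell min(18,14)=14. stock: 14 - 14 = 0. total_sold = 55
  Event 12 (restock 14): 0 + 14 = 14
  Event 13 (return 8): 14 + 8 = 22
  Event 14 (sale 15): sell min(15,22)=15. stock: 22 - 15 = 7. total_sold = 70
  Event 15 (restock 6): 7 + 6 = 13
  Event 16 (return 8): 13 + 8 = 21
Final: stock = 21, total_sold = 70

First zero at event 2.

Answer: 2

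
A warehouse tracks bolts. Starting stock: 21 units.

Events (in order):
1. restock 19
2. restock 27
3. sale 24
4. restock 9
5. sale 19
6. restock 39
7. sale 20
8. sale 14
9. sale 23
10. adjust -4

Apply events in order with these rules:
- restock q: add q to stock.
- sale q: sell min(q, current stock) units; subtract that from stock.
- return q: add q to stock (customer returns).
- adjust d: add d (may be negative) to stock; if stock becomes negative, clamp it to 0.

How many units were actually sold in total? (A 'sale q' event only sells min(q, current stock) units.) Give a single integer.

Processing events:
Start: stock = 21
  Event 1 (restock 19): 21 + 19 = 40
  Event 2 (restock 27): 40 + 27 = 67
  Event 3 (sale 24): sell min(24,67)=24. stock: 67 - 24 = 43. total_sold = 24
  Event 4 (restock 9): 43 + 9 = 52
  Event 5 (sale 19): sell min(19,52)=19. stock: 52 - 19 = 33. total_sold = 43
  Event 6 (restock 39): 33 + 39 = 72
  Event 7 (sale 20): sell min(20,72)=20. stock: 72 - 20 = 52. total_sold = 63
  Event 8 (sale 14): sell min(14,52)=14. stock: 52 - 14 = 38. total_sold = 77
  Event 9 (sale 23): sell min(23,38)=23. stock: 38 - 23 = 15. total_sold = 100
  Event 10 (adjust -4): 15 + -4 = 11
Final: stock = 11, total_sold = 100

Answer: 100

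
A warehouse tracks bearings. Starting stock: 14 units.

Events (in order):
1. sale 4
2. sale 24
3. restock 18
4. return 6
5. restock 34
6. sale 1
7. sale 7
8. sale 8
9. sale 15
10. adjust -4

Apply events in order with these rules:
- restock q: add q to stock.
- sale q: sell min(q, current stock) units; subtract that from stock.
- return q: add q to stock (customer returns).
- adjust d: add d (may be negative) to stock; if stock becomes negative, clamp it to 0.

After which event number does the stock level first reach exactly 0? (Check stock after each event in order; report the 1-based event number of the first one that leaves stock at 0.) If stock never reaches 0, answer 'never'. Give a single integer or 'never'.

Answer: 2

Derivation:
Processing events:
Start: stock = 14
  Event 1 (sale 4): sell min(4,14)=4. stock: 14 - 4 = 10. total_sold = 4
  Event 2 (sale 24): sell min(24,10)=10. stock: 10 - 10 = 0. total_sold = 14
  Event 3 (restock 18): 0 + 18 = 18
  Event 4 (return 6): 18 + 6 = 24
  Event 5 (restock 34): 24 + 34 = 58
  Event 6 (sale 1): sell min(1,58)=1. stock: 58 - 1 = 57. total_sold = 15
  Event 7 (sale 7): sell min(7,57)=7. stock: 57 - 7 = 50. total_sold = 22
  Event 8 (sale 8): sell min(8,50)=8. stock: 50 - 8 = 42. total_sold = 30
  Event 9 (sale 15): sell min(15,42)=15. stock: 42 - 15 = 27. total_sold = 45
  Event 10 (adjust -4): 27 + -4 = 23
Final: stock = 23, total_sold = 45

First zero at event 2.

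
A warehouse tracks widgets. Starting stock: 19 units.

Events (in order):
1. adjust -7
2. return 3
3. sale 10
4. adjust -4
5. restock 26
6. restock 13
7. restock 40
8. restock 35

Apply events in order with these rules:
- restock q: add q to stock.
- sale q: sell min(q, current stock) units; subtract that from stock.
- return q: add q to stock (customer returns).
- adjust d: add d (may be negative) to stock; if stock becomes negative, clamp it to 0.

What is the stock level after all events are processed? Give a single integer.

Answer: 115

Derivation:
Processing events:
Start: stock = 19
  Event 1 (adjust -7): 19 + -7 = 12
  Event 2 (return 3): 12 + 3 = 15
  Event 3 (sale 10): sell min(10,15)=10. stock: 15 - 10 = 5. total_sold = 10
  Event 4 (adjust -4): 5 + -4 = 1
  Event 5 (restock 26): 1 + 26 = 27
  Event 6 (restock 13): 27 + 13 = 40
  Event 7 (restock 40): 40 + 40 = 80
  Event 8 (restock 35): 80 + 35 = 115
Final: stock = 115, total_sold = 10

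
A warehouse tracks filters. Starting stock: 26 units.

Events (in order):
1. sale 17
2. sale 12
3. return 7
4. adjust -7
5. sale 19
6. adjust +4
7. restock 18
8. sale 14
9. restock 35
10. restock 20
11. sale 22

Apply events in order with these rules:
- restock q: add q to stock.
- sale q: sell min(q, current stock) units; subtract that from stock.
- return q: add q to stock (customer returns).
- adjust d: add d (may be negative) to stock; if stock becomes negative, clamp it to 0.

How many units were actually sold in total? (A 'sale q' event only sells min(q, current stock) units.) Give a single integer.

Processing events:
Start: stock = 26
  Event 1 (sale 17): sell min(17,26)=17. stock: 26 - 17 = 9. total_sold = 17
  Event 2 (sale 12): sell min(12,9)=9. stock: 9 - 9 = 0. total_sold = 26
  Event 3 (return 7): 0 + 7 = 7
  Event 4 (adjust -7): 7 + -7 = 0
  Event 5 (sale 19): sell min(19,0)=0. stock: 0 - 0 = 0. total_sold = 26
  Event 6 (adjust +4): 0 + 4 = 4
  Event 7 (restock 18): 4 + 18 = 22
  Event 8 (sale 14): sell min(14,22)=14. stock: 22 - 14 = 8. total_sold = 40
  Event 9 (restock 35): 8 + 35 = 43
  Event 10 (restock 20): 43 + 20 = 63
  Event 11 (sale 22): sell min(22,63)=22. stock: 63 - 22 = 41. total_sold = 62
Final: stock = 41, total_sold = 62

Answer: 62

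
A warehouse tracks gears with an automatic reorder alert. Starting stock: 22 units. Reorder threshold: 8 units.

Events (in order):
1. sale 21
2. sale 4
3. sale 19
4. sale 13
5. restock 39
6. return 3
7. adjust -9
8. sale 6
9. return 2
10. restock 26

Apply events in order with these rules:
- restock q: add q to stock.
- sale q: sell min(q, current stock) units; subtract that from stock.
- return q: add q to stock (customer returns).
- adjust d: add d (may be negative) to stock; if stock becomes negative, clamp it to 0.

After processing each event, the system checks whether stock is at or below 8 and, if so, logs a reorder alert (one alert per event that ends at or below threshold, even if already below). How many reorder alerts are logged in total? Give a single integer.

Processing events:
Start: stock = 22
  Event 1 (sale 21): sell min(21,22)=21. stock: 22 - 21 = 1. total_sold = 21
  Event 2 (sale 4): sell min(4,1)=1. stock: 1 - 1 = 0. total_sold = 22
  Event 3 (sale 19): sell min(19,0)=0. stock: 0 - 0 = 0. total_sold = 22
  Event 4 (sale 13): sell min(13,0)=0. stock: 0 - 0 = 0. total_sold = 22
  Event 5 (restock 39): 0 + 39 = 39
  Event 6 (return 3): 39 + 3 = 42
  Event 7 (adjust -9): 42 + -9 = 33
  Event 8 (sale 6): sell min(6,33)=6. stock: 33 - 6 = 27. total_sold = 28
  Event 9 (return 2): 27 + 2 = 29
  Event 10 (restock 26): 29 + 26 = 55
Final: stock = 55, total_sold = 28

Checking against threshold 8:
  After event 1: stock=1 <= 8 -> ALERT
  After event 2: stock=0 <= 8 -> ALERT
  After event 3: stock=0 <= 8 -> ALERT
  After event 4: stock=0 <= 8 -> ALERT
  After event 5: stock=39 > 8
  After event 6: stock=42 > 8
  After event 7: stock=33 > 8
  After event 8: stock=27 > 8
  After event 9: stock=29 > 8
  After event 10: stock=55 > 8
Alert events: [1, 2, 3, 4]. Count = 4

Answer: 4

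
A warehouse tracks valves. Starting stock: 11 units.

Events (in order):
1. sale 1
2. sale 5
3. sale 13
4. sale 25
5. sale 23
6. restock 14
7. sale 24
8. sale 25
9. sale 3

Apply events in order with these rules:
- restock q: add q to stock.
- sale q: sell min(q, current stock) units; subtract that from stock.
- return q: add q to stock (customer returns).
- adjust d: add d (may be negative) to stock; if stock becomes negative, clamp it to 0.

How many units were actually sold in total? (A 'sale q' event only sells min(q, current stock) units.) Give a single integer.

Answer: 25

Derivation:
Processing events:
Start: stock = 11
  Event 1 (sale 1): sell min(1,11)=1. stock: 11 - 1 = 10. total_sold = 1
  Event 2 (sale 5): sell min(5,10)=5. stock: 10 - 5 = 5. total_sold = 6
  Event 3 (sale 13): sell min(13,5)=5. stock: 5 - 5 = 0. total_sold = 11
  Event 4 (sale 25): sell min(25,0)=0. stock: 0 - 0 = 0. total_sold = 11
  Event 5 (sale 23): sell min(23,0)=0. stock: 0 - 0 = 0. total_sold = 11
  Event 6 (restock 14): 0 + 14 = 14
  Event 7 (sale 24): sell min(24,14)=14. stock: 14 - 14 = 0. total_sold = 25
  Event 8 (sale 25): sell min(25,0)=0. stock: 0 - 0 = 0. total_sold = 25
  Event 9 (sale 3): sell min(3,0)=0. stock: 0 - 0 = 0. total_sold = 25
Final: stock = 0, total_sold = 25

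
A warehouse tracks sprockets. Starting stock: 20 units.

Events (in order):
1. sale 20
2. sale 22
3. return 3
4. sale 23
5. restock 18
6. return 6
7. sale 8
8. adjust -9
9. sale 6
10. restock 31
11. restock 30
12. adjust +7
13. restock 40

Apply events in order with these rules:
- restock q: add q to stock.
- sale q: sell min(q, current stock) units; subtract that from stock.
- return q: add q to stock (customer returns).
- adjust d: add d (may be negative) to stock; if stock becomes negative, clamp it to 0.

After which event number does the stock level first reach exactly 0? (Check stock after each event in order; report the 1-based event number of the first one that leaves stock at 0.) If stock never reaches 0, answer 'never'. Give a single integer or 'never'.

Processing events:
Start: stock = 20
  Event 1 (sale 20): sell min(20,20)=20. stock: 20 - 20 = 0. total_sold = 20
  Event 2 (sale 22): sell min(22,0)=0. stock: 0 - 0 = 0. total_sold = 20
  Event 3 (return 3): 0 + 3 = 3
  Event 4 (sale 23): sell min(23,3)=3. stock: 3 - 3 = 0. total_sold = 23
  Event 5 (restock 18): 0 + 18 = 18
  Event 6 (return 6): 18 + 6 = 24
  Event 7 (sale 8): sell min(8,24)=8. stock: 24 - 8 = 16. total_sold = 31
  Event 8 (adjust -9): 16 + -9 = 7
  Event 9 (sale 6): sell min(6,7)=6. stock: 7 - 6 = 1. total_sold = 37
  Event 10 (restock 31): 1 + 31 = 32
  Event 11 (restock 30): 32 + 30 = 62
  Event 12 (adjust +7): 62 + 7 = 69
  Event 13 (restock 40): 69 + 40 = 109
Final: stock = 109, total_sold = 37

First zero at event 1.

Answer: 1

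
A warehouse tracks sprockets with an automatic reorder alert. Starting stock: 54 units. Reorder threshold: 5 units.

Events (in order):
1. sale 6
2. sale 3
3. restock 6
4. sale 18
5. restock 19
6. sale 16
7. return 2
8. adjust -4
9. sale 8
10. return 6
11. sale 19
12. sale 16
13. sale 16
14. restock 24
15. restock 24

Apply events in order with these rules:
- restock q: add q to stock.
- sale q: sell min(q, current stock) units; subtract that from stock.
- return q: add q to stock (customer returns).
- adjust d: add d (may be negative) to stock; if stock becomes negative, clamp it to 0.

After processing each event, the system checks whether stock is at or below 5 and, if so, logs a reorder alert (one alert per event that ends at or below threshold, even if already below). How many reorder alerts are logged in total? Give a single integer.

Processing events:
Start: stock = 54
  Event 1 (sale 6): sell min(6,54)=6. stock: 54 - 6 = 48. total_sold = 6
  Event 2 (sale 3): sell min(3,48)=3. stock: 48 - 3 = 45. total_sold = 9
  Event 3 (restock 6): 45 + 6 = 51
  Event 4 (sale 18): sell min(18,51)=18. stock: 51 - 18 = 33. total_sold = 27
  Event 5 (restock 19): 33 + 19 = 52
  Event 6 (sale 16): sell min(16,52)=16. stock: 52 - 16 = 36. total_sold = 43
  Event 7 (return 2): 36 + 2 = 38
  Event 8 (adjust -4): 38 + -4 = 34
  Event 9 (sale 8): sell min(8,34)=8. stock: 34 - 8 = 26. total_sold = 51
  Event 10 (return 6): 26 + 6 = 32
  Event 11 (sale 19): sell min(19,32)=19. stock: 32 - 19 = 13. total_sold = 70
  Event 12 (sale 16): sell min(16,13)=13. stock: 13 - 13 = 0. total_sold = 83
  Event 13 (sale 16): sell min(16,0)=0. stock: 0 - 0 = 0. total_sold = 83
  Event 14 (restock 24): 0 + 24 = 24
  Event 15 (restock 24): 24 + 24 = 48
Final: stock = 48, total_sold = 83

Checking against threshold 5:
  After event 1: stock=48 > 5
  After event 2: stock=45 > 5
  After event 3: stock=51 > 5
  After event 4: stock=33 > 5
  After event 5: stock=52 > 5
  After event 6: stock=36 > 5
  After event 7: stock=38 > 5
  After event 8: stock=34 > 5
  After event 9: stock=26 > 5
  After event 10: stock=32 > 5
  After event 11: stock=13 > 5
  After event 12: stock=0 <= 5 -> ALERT
  After event 13: stock=0 <= 5 -> ALERT
  After event 14: stock=24 > 5
  After event 15: stock=48 > 5
Alert events: [12, 13]. Count = 2

Answer: 2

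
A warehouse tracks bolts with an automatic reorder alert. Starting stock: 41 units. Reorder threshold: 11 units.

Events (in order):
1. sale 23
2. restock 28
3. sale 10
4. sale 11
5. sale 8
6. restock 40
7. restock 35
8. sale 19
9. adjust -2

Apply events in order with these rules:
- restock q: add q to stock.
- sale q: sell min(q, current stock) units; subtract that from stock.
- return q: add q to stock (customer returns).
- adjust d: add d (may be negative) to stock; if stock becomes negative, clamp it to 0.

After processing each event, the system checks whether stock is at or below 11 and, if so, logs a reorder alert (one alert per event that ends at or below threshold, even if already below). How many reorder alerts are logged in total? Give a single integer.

Processing events:
Start: stock = 41
  Event 1 (sale 23): sell min(23,41)=23. stock: 41 - 23 = 18. total_sold = 23
  Event 2 (restock 28): 18 + 28 = 46
  Event 3 (sale 10): sell min(10,46)=10. stock: 46 - 10 = 36. total_sold = 33
  Event 4 (sale 11): sell min(11,36)=11. stock: 36 - 11 = 25. total_sold = 44
  Event 5 (sale 8): sell min(8,25)=8. stock: 25 - 8 = 17. total_sold = 52
  Event 6 (restock 40): 17 + 40 = 57
  Event 7 (restock 35): 57 + 35 = 92
  Event 8 (sale 19): sell min(19,92)=19. stock: 92 - 19 = 73. total_sold = 71
  Event 9 (adjust -2): 73 + -2 = 71
Final: stock = 71, total_sold = 71

Checking against threshold 11:
  After event 1: stock=18 > 11
  After event 2: stock=46 > 11
  After event 3: stock=36 > 11
  After event 4: stock=25 > 11
  After event 5: stock=17 > 11
  After event 6: stock=57 > 11
  After event 7: stock=92 > 11
  After event 8: stock=73 > 11
  After event 9: stock=71 > 11
Alert events: []. Count = 0

Answer: 0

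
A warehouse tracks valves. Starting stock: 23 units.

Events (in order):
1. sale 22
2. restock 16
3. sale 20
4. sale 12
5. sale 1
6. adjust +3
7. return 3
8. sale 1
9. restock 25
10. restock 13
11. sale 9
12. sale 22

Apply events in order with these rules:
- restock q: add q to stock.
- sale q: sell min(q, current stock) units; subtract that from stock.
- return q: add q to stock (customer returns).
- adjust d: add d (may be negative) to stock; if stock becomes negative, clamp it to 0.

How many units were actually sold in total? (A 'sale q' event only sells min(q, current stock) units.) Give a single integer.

Answer: 71

Derivation:
Processing events:
Start: stock = 23
  Event 1 (sale 22): sell min(22,23)=22. stock: 23 - 22 = 1. total_sold = 22
  Event 2 (restock 16): 1 + 16 = 17
  Event 3 (sale 20): sell min(20,17)=17. stock: 17 - 17 = 0. total_sold = 39
  Event 4 (sale 12): sell min(12,0)=0. stock: 0 - 0 = 0. total_sold = 39
  Event 5 (sale 1): sell min(1,0)=0. stock: 0 - 0 = 0. total_sold = 39
  Event 6 (adjust +3): 0 + 3 = 3
  Event 7 (return 3): 3 + 3 = 6
  Event 8 (sale 1): sell min(1,6)=1. stock: 6 - 1 = 5. total_sold = 40
  Event 9 (restock 25): 5 + 25 = 30
  Event 10 (restock 13): 30 + 13 = 43
  Event 11 (sale 9): sell min(9,43)=9. stock: 43 - 9 = 34. total_sold = 49
  Event 12 (sale 22): sell min(22,34)=22. stock: 34 - 22 = 12. total_sold = 71
Final: stock = 12, total_sold = 71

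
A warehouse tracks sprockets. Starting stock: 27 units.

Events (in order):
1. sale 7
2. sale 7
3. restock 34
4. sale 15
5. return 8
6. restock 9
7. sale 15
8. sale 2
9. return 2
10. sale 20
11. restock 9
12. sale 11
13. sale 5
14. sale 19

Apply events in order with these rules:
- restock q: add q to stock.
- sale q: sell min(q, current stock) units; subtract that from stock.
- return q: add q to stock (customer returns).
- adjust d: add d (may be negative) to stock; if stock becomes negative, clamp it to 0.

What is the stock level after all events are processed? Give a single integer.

Answer: 0

Derivation:
Processing events:
Start: stock = 27
  Event 1 (sale 7): sell min(7,27)=7. stock: 27 - 7 = 20. total_sold = 7
  Event 2 (sale 7): sell min(7,20)=7. stock: 20 - 7 = 13. total_sold = 14
  Event 3 (restock 34): 13 + 34 = 47
  Event 4 (sale 15): sell min(15,47)=15. stock: 47 - 15 = 32. total_sold = 29
  Event 5 (return 8): 32 + 8 = 40
  Event 6 (restock 9): 40 + 9 = 49
  Event 7 (sale 15): sell min(15,49)=15. stock: 49 - 15 = 34. total_sold = 44
  Event 8 (sale 2): sell min(2,34)=2. stock: 34 - 2 = 32. total_sold = 46
  Event 9 (return 2): 32 + 2 = 34
  Event 10 (sale 20): sell min(20,34)=20. stock: 34 - 20 = 14. total_sold = 66
  Event 11 (restock 9): 14 + 9 = 23
  Event 12 (sale 11): sell min(11,23)=11. stock: 23 - 11 = 12. total_sold = 77
  Event 13 (sale 5): sell min(5,12)=5. stock: 12 - 5 = 7. total_sold = 82
  Event 14 (sale 19): sell min(19,7)=7. stock: 7 - 7 = 0. total_sold = 89
Final: stock = 0, total_sold = 89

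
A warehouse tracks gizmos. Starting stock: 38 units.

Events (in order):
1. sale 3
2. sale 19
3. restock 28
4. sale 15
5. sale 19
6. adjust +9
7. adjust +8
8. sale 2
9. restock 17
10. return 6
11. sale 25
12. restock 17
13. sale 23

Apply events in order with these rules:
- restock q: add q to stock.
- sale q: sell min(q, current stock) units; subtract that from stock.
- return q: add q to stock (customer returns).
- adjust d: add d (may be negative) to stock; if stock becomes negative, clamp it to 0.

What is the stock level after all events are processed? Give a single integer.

Processing events:
Start: stock = 38
  Event 1 (sale 3): sell min(3,38)=3. stock: 38 - 3 = 35. total_sold = 3
  Event 2 (sale 19): sell min(19,35)=19. stock: 35 - 19 = 16. total_sold = 22
  Event 3 (restock 28): 16 + 28 = 44
  Event 4 (sale 15): sell min(15,44)=15. stock: 44 - 15 = 29. total_sold = 37
  Event 5 (sale 19): sell min(19,29)=19. stock: 29 - 19 = 10. total_sold = 56
  Event 6 (adjust +9): 10 + 9 = 19
  Event 7 (adjust +8): 19 + 8 = 27
  Event 8 (sale 2): sell min(2,27)=2. stock: 27 - 2 = 25. total_sold = 58
  Event 9 (restock 17): 25 + 17 = 42
  Event 10 (return 6): 42 + 6 = 48
  Event 11 (sale 25): sell min(25,48)=25. stock: 48 - 25 = 23. total_sold = 83
  Event 12 (restock 17): 23 + 17 = 40
  Event 13 (sale 23): sell min(23,40)=23. stock: 40 - 23 = 17. total_sold = 106
Final: stock = 17, total_sold = 106

Answer: 17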